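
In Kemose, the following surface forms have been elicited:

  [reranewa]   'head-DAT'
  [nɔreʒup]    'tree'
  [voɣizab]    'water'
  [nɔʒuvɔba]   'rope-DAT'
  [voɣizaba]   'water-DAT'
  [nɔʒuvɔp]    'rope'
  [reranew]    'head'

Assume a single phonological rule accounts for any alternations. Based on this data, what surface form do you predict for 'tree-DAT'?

[nɔreʒuba]

'rope' shows [b] ~ [p] at the end of the stem ([nɔʒuvɔba] vs [nɔʒuvɔp]).
Compare 'water', with invariant [b] in [voɣizaba] and [voɣizab]: an analysis with underlying /b/ and a rule producing [p] in isolation would wrongly predict alternation here too.
The alternation reflects intervocalic voicing: voiceless stops become voiced between vowels. /p/ is underlying.
The one attested form of 'tree', [nɔreʒup], shows underlying /nɔreʒup/. Applying the same rule between vowels gives [nɔreʒuba].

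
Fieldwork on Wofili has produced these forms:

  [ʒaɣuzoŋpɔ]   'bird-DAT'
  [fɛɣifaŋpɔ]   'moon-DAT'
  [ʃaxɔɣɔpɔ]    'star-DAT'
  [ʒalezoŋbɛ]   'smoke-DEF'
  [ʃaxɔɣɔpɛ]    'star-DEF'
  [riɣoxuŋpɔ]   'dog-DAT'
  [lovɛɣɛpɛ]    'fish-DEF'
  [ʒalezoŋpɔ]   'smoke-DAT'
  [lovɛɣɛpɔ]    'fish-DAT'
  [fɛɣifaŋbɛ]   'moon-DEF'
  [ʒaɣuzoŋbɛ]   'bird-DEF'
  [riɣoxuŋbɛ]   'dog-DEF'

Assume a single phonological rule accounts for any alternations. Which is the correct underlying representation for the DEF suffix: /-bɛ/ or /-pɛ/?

/-bɛ/

The DEF morpheme has two allomorphs, [-bɛ] and [-pɛ].
The DAT suffix, which begins with [p], is invariant after every stem; so [p] is not altered by any rule here.
The DEF suffix is therefore /-bɛ/ underlyingly, with post-vocalic devoicing: voiced stops become voiceless after a vowel.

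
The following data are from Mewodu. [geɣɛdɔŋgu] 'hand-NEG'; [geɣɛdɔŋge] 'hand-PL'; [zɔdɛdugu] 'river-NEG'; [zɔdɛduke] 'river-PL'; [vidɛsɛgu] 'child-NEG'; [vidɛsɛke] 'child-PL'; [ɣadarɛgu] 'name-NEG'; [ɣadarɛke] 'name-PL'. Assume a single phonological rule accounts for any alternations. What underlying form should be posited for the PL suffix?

The PL morpheme has two allomorphs, [-ge] and [-ke].
The NEG suffix, which begins with [g], is invariant after every stem; so [g] is not altered by any rule here.
So the underlying form is /-ke/, and voiceless stops become voiced after a nasal.

/-ke/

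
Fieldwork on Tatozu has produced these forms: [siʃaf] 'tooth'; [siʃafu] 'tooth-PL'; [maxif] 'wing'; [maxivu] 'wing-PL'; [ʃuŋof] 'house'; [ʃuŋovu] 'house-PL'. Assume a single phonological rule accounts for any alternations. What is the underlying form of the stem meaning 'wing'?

/maxiv/

The stem for 'wing' ends in [f] in [maxif] but [v] in [maxivu].
Compare 'tooth', with invariant [f] in [siʃaf] and [siʃafu]: an analysis with underlying /f/ and a rule producing [v] before the PL suffix would wrongly predict alternation here too.
The underlying segment must be /v/; voiced obstruents become voiceless word-finally, yielding [f] there.
Hence 'wing' is /maxiv/ underlyingly.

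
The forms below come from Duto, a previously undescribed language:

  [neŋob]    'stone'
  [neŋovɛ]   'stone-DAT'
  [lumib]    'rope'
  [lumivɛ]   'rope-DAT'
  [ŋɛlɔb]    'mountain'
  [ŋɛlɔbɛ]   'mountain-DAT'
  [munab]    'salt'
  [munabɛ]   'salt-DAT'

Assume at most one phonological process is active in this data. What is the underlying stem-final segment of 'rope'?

/v/

In [lumib] and [lumivɛ] the final segment of 'rope' alternates: [b] ~ [v].
If /b/ were underlying and a rule turned it into [v] before the DAT suffix, 'mountain' would also alternate; but it has [b] in both [ŋɛlɔb] and [ŋɛlɔbɛ].
Therefore /v/ is basic and [b] is derived by word-final hardening (voiced fricatives become stops word-finally).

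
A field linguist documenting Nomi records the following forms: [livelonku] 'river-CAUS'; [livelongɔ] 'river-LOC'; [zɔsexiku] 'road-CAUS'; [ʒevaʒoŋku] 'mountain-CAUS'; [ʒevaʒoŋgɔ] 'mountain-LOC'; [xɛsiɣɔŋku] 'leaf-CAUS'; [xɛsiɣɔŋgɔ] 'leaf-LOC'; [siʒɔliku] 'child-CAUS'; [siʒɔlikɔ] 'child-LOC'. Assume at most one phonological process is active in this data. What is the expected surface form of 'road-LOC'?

The LOC suffix surfaces as [-gɔ] and [-kɔ], depending on the final segment of the stem.
The CAUS suffix, which begins with [k], is invariant after every stem; so [k] is not altered by any rule here.
The LOC suffix is therefore /-gɔ/ underlyingly, with post-vocalic devoicing: voiced stops become voiceless after a vowel.
After 'road', which ends in a vowel, the suffix surfaces as [-kɔ], giving [zɔsexikɔ].

[zɔsexikɔ]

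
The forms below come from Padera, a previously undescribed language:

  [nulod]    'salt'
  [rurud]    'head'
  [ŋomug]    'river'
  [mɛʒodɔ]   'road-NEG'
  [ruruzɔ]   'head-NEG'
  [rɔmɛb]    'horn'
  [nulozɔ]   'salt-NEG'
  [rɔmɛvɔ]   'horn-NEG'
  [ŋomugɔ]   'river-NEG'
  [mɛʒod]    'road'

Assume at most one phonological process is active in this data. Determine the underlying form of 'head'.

/ruruz/

The stem for 'head' ends in [d] in [rurud] but [z] in [ruruzɔ].
Compare 'road', with invariant [d] in [mɛʒod] and [mɛʒodɔ]: an analysis with underlying /d/ and a rule producing [z] before the NEG suffix would wrongly predict alternation here too.
The alternation reflects word-final hardening: voiced fricatives become stops word-finally. /z/ is underlying.
Hence 'head' is /ruruz/ underlyingly.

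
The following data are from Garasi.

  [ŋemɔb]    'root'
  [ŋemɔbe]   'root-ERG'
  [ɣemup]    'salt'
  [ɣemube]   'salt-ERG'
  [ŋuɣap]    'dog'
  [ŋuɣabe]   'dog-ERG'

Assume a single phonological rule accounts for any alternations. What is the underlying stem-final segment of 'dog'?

/p/

The root 'dog' surfaces as [ŋuɣap] and [ŋuɣabe], with a stem-final [p] ~ [b] alternation.
Compare 'root', with invariant [b] in [ŋemɔb] and [ŋemɔbe]: an analysis with underlying /b/ and a rule producing [p] in isolation would wrongly predict alternation here too.
The underlying segment must be /p/; voiceless stops become voiced between vowels, yielding [b] there.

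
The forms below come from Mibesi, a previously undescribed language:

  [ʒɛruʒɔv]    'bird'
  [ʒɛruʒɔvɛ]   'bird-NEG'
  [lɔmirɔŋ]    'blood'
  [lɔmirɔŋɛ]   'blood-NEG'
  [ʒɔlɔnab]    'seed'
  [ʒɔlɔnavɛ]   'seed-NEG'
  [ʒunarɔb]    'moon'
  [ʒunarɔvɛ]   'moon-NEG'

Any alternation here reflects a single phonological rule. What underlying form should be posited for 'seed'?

The root 'seed' surfaces as [ʒɔlɔnab] and [ʒɔlɔnavɛ], with a stem-final [b] ~ [v] alternation.
Compare 'bird', with invariant [v] in [ʒɛruʒɔv] and [ʒɛruʒɔvɛ]: an analysis with underlying /v/ and a rule producing [b] in isolation would wrongly predict alternation here too.
The underlying segment must be /b/; voiced stops become fricatives between vowels, yielding [v] there.

/ʒɔlɔnab/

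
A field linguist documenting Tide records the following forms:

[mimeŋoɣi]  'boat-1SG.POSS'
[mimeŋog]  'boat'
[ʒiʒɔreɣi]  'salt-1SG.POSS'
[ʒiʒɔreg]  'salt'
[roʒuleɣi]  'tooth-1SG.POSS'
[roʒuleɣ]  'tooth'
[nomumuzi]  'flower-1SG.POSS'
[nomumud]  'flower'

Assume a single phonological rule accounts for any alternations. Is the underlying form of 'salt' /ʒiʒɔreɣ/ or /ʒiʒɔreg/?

The stem for 'salt' ends in [ɣ] in [ʒiʒɔreɣi] but [g] in [ʒiʒɔreg].
If /ɣ/ were underlying and a rule turned it into [g] in isolation, 'tooth' would also alternate; but it has [ɣ] in both [roʒuleɣi] and [roʒuleɣ].
Therefore /g/ is basic and [ɣ] is derived by intervocalic spirantization (voiced stops become fricatives between vowels).

/ʒiʒɔreg/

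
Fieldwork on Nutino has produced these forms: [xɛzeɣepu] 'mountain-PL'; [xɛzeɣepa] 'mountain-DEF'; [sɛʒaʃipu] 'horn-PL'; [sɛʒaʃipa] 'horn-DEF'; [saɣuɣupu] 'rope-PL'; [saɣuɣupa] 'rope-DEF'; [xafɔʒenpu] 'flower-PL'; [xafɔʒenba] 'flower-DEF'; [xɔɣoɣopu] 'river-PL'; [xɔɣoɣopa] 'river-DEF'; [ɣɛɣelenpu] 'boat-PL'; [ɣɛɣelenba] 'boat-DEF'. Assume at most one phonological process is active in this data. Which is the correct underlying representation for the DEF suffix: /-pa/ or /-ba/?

/-ba/

The DEF suffix surfaces as [-ba] and [-pa], depending on the final segment of the stem.
The PL suffix, which begins with [p], is invariant after every stem; so [p] is not altered by any rule here.
The DEF suffix is therefore /-ba/ underlyingly, with post-vocalic devoicing: voiced stops become voiceless after a vowel.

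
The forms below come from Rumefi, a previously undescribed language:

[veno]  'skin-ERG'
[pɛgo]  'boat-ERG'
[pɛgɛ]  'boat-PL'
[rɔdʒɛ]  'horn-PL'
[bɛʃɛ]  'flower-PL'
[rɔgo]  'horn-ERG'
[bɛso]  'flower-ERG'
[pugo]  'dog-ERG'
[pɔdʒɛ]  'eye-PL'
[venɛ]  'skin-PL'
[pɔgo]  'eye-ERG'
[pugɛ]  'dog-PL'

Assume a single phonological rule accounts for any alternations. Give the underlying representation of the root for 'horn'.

/rɔdʒ/

'horn' shows [dʒ] ~ [g] at the end of the stem ([rɔdʒɛ] vs [rɔgo]).
Compare 'dog', with invariant [g] in [pugɛ] and [pugo]: an analysis with underlying /g/ and a rule producing [dʒ] before the PL suffix would wrongly predict alternation here too.
The underlying segment must be /dʒ/; palato-alveolar /dʒ/ and /ʃ/ become [g] and [s] when no front vowel follows, yielding [g] there.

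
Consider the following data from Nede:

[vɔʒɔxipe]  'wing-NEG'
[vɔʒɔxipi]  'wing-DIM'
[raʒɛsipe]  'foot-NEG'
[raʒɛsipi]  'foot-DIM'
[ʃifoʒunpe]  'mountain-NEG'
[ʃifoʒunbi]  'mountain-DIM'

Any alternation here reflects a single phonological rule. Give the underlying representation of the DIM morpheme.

The DIM suffix surfaces as [-bi] and [-pi], depending on the final segment of the stem.
The NEG suffix, which begins with [p], is invariant after every stem; so [p] is not altered by any rule here.
The DIM suffix is therefore /-bi/ underlyingly, with post-vocalic devoicing: voiced stops become voiceless after a vowel.

/-bi/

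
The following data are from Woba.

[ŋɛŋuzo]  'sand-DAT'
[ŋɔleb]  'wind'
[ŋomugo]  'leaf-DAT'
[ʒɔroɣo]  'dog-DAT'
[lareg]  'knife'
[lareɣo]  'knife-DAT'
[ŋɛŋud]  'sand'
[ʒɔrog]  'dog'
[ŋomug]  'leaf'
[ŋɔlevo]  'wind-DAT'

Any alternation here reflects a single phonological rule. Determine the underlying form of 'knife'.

The stem for 'knife' ends in [g] in [lareg] but [ɣ] in [lareɣo].
The stem 'leaf' ([ŋomug], [ŋomugo]) shows [g] unchanged in both environments, so [g] cannot be basic with [ɣ] derived before the DAT suffix.
The underlying segment must be /ɣ/; voiced fricatives become stops word-finally, yielding [g] there.
So 'knife' = /lareɣ/.

/lareɣ/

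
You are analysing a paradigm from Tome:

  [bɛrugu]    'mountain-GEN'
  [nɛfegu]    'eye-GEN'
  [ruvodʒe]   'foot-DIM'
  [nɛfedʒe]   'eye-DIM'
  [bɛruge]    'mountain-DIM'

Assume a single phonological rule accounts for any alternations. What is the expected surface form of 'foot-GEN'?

The stem for 'eye' ends in [g] in [nɛfegu] but [dʒ] in [nɛfedʒe].
The stem 'mountain' ([bɛrugu], [bɛruge]) shows [g] unchanged in both environments, so [g] cannot be basic with [dʒ] derived before the DIM suffix.
The underlying segment must be /dʒ/; palato-alveolar /dʒ/ becomes [g] when no front vowel follows, yielding [g] there.
From [ruvodʒe] the stem 'foot' is /ruvodʒ/; when no front vowel follows this yields [ruvogu].

[ruvogu]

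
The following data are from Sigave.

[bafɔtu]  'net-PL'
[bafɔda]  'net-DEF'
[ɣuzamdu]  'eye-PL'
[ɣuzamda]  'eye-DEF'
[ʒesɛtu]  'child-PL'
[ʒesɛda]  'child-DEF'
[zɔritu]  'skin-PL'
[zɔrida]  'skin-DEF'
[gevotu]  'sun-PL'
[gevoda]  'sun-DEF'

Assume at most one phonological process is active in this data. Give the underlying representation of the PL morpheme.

/-tu/

The PL suffix surfaces as [-du] and [-tu], depending on the final segment of the stem.
The DEF suffix, which begins with [d], is invariant after every stem; so [d] is not altered by any rule here.
So the underlying form is /-tu/, and voiceless stops become voiced after a nasal.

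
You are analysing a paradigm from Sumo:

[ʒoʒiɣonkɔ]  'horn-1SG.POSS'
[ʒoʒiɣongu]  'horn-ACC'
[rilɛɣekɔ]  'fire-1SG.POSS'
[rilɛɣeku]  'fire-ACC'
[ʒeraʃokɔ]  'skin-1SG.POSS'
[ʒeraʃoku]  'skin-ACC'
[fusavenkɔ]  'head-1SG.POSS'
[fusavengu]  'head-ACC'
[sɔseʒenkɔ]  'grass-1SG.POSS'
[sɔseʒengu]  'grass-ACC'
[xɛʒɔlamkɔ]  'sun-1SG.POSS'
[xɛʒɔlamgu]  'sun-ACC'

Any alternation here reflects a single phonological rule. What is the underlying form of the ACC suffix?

/-gu/

The ACC morpheme has two allomorphs, [-gu] and [-ku].
The 1SG.POSS suffix, which begins with [k], is invariant after every stem; so [k] is not altered by any rule here.
So the underlying form is /-gu/, and voiced stops become voiceless after a vowel.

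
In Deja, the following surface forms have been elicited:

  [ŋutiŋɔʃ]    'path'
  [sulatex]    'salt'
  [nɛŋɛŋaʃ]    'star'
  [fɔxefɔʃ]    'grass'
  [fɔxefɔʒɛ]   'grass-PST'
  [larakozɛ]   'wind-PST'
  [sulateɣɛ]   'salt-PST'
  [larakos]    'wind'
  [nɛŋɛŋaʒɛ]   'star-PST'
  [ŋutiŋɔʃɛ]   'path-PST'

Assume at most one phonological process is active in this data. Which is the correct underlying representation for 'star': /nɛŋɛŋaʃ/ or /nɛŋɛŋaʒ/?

The stem for 'star' ends in [ʒ] in [nɛŋɛŋaʒɛ] but [ʃ] in [nɛŋɛŋaʃ].
But 'path' keeps [ʃ] in both environments ([ŋutiŋɔʃɛ], [ŋutiŋɔʃ]), so there is no rule changing /ʃ/ to [ʒ] before the PST suffix.
The alternation reflects word-final obstruent devoicing: voiced obstruents become voiceless word-finally. /ʒ/ is underlying.

/nɛŋɛŋaʒ/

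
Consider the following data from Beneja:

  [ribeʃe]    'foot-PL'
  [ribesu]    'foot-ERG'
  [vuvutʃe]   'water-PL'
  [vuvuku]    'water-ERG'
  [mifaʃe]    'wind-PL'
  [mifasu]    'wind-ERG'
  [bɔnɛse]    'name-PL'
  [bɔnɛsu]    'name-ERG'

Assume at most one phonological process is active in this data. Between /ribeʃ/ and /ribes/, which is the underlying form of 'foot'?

In [ribeʃe] and [ribesu] the final segment of 'foot' alternates: [ʃ] ~ [s].
The stem 'name' ([bɔnɛse], [bɔnɛsu]) shows [s] unchanged in both environments, so [s] cannot be basic with [ʃ] derived before the PL suffix.
The alternation reflects depalatalization: palato-alveolar /tʃ/ and /ʃ/ become [k] and [s] when no front vowel follows. /ʃ/ is underlying.

/ribeʃ/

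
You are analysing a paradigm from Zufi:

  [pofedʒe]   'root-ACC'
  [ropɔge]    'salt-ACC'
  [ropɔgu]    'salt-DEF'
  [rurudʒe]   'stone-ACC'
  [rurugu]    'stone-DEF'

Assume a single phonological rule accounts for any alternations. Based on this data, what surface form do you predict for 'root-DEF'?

[pofegu]

The root 'stone' surfaces as [rurudʒe] and [rurugu], with a stem-final [dʒ] ~ [g] alternation.
The stem 'salt' ([ropɔge], [ropɔgu]) shows [g] unchanged in both environments, so [g] cannot be basic with [dʒ] derived before the ACC suffix.
Therefore /dʒ/ is basic and [g] is derived by depalatalization (palato-alveolar /dʒ/ becomes [g] when no front vowel follows).
The one attested form of 'root', [pofedʒe], shows underlying /pofedʒ/. Applying the same rule when no front vowel follows gives [pofegu].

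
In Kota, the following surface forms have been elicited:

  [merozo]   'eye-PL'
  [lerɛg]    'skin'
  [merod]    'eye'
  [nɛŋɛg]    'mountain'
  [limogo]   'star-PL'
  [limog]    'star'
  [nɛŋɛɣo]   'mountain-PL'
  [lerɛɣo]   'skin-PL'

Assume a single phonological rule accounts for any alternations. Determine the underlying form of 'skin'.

In [lerɛɣo] and [lerɛg] the final segment of 'skin' alternates: [ɣ] ~ [g].
The stem 'star' ([limogo], [limog]) shows [g] unchanged in both environments, so [g] cannot be basic with [ɣ] derived before the PL suffix.
The alternation reflects word-final hardening: voiced fricatives become stops word-finally. /ɣ/ is underlying.
Hence 'skin' is /lerɛɣ/ underlyingly.

/lerɛɣ/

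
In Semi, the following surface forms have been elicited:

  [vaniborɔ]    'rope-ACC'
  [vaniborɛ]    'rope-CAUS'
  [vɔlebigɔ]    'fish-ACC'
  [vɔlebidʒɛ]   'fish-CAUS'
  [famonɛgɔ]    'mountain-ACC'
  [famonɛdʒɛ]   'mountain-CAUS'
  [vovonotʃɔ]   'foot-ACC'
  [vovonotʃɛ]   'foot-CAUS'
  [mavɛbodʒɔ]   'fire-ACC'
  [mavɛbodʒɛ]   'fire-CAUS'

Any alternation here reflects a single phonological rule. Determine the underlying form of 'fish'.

/vɔlebig/

The stem for 'fish' ends in [g] in [vɔlebigɔ] but [dʒ] in [vɔlebidʒɛ].
The stem 'fire' ([mavɛbodʒɔ], [mavɛbodʒɛ]) shows [dʒ] unchanged in both environments, so [dʒ] cannot be basic with [g] derived before the ACC suffix.
The underlying segment must be /g/; /g/ becomes palato-alveolar [dʒ] before a front vowel, yielding [dʒ] there.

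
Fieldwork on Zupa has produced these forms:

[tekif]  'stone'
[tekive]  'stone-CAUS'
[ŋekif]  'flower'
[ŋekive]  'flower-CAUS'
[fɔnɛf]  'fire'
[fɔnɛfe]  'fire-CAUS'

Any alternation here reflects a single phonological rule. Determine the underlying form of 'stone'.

In [tekif] and [tekive] the final segment of 'stone' alternates: [f] ~ [v].
If /f/ were underlying and a rule turned it into [v] before the CAUS suffix, 'fire' would also alternate; but it has [f] in both [fɔnɛf] and [fɔnɛfe].
Therefore /v/ is basic and [f] is derived by word-final obstruent devoicing (voiced obstruents become voiceless word-finally).

/tekiv/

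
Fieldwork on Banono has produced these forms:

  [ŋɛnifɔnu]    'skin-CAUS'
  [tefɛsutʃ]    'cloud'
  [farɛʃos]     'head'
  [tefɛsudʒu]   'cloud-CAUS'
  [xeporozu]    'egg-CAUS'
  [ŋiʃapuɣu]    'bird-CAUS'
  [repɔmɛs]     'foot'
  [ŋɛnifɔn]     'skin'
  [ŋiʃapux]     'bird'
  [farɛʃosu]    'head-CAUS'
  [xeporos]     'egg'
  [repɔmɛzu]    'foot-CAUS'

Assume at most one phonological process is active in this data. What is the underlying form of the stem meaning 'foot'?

The stem for 'foot' ends in [z] in [repɔmɛzu] but [s] in [repɔmɛs].
If /s/ were underlying and a rule turned it into [z] before the CAUS suffix, 'head' would also alternate; but it has [s] in both [farɛʃosu] and [farɛʃos].
The alternation reflects word-final obstruent devoicing: voiced obstruents become voiceless word-finally. /z/ is underlying.

/repɔmɛz/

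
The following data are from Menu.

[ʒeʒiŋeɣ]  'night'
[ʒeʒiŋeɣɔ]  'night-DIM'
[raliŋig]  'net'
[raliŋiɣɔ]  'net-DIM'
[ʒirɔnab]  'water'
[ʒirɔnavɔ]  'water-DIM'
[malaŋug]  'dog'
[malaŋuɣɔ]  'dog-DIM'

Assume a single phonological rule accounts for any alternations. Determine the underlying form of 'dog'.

The root 'dog' surfaces as [malaŋug] and [malaŋuɣɔ], with a stem-final [g] ~ [ɣ] alternation.
The stem 'night' ([ʒeʒiŋeɣ], [ʒeʒiŋeɣɔ]) shows [ɣ] unchanged in both environments, so [ɣ] cannot be basic with [g] derived in isolation.
The underlying segment must be /g/; voiced stops become fricatives between vowels, yielding [ɣ] there.

/malaŋug/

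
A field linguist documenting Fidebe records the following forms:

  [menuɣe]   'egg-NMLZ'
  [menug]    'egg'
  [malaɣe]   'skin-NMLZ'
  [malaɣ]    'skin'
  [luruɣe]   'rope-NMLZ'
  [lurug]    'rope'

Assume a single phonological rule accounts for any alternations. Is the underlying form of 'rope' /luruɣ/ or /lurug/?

The root 'rope' surfaces as [luruɣe] and [lurug], with a stem-final [ɣ] ~ [g] alternation.
If /ɣ/ were underlying and a rule turned it into [g] in isolation, 'skin' would also alternate; but it has [ɣ] in both [malaɣe] and [malaɣ].
So /g/ is underlying, and a rule of intervocalic spirantization — voiced stops become fricatives between vowels — gives [ɣ].

/lurug/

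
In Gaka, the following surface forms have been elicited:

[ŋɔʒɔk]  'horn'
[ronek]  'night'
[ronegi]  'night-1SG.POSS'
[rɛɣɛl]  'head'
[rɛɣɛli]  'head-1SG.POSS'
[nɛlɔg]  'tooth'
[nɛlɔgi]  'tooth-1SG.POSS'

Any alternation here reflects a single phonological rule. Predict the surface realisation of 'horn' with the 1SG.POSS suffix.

[ŋɔʒɔgi]

The stem for 'night' ends in [k] in [ronek] but [g] in [ronegi].
Compare 'tooth', with invariant [g] in [nɛlɔg] and [nɛlɔgi]: an analysis with underlying /g/ and a rule producing [k] in isolation would wrongly predict alternation here too.
Therefore /k/ is basic and [g] is derived by intervocalic voicing (voiceless stops become voiced between vowels).
From [ŋɔʒɔk] the stem 'horn' is /ŋɔʒɔk/; between vowels this yields [ŋɔʒɔgi].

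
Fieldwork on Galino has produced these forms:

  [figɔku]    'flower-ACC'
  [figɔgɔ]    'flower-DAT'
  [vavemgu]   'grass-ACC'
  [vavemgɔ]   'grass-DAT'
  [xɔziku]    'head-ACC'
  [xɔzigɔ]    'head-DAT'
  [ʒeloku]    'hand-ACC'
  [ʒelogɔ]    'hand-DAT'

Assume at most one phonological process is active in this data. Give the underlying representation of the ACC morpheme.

/-ku/

The ACC suffix surfaces as [-gu] and [-ku], depending on the final segment of the stem.
By contrast the DAT suffix keeps its initial [g] throughout — that segment must be underlying.
So the underlying form is /-ku/, and voiceless stops become voiced after a nasal.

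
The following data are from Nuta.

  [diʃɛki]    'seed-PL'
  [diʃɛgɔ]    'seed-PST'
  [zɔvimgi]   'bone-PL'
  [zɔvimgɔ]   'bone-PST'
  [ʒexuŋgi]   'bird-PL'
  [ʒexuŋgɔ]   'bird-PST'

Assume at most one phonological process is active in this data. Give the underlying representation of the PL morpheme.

The PL morpheme has two allomorphs, [-gi] and [-ki].
By contrast the PST suffix keeps its initial [g] throughout — that segment must be underlying.
So the underlying form is /-ki/, and voiceless stops become voiced after a nasal.

/-ki/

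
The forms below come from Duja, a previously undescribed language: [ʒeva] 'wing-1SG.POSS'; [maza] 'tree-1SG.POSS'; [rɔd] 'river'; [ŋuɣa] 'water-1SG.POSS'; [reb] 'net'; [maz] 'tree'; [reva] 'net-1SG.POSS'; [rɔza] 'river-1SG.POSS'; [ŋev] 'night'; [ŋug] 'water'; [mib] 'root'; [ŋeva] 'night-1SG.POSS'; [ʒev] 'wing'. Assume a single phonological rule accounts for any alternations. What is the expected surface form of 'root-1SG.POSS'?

'net' shows [b] ~ [v] at the end of the stem ([reb] vs [reva]).
But 'night' keeps [v] in both environments ([ŋev], [ŋeva]), so there is no rule changing /v/ to [b] in isolation.
The underlying segment must be /b/; voiced stops become fricatives between vowels, yielding [v] there.
From [mib] the stem 'root' is /mib/; between vowels this yields [miva].

[miva]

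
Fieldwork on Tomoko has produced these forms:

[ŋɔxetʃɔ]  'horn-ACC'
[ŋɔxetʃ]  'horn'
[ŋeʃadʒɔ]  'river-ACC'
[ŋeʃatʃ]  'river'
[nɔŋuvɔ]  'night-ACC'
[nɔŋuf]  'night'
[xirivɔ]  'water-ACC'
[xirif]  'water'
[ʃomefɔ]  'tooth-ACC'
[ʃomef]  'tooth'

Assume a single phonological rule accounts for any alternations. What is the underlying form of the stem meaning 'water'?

The stem for 'water' ends in [v] in [xirivɔ] but [f] in [xirif].
If /f/ were underlying and a rule turned it into [v] before the ACC suffix, 'tooth' would also alternate; but it has [f] in both [ʃomefɔ] and [ʃomef].
The alternation reflects word-final obstruent devoicing: voiced obstruents become voiceless word-finally. /v/ is underlying.
So 'water' = /xiriv/.

/xiriv/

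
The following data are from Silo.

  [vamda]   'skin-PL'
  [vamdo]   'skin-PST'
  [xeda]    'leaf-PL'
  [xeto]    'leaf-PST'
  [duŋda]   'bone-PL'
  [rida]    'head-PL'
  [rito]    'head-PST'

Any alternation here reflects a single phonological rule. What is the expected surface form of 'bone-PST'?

[duŋdo]

The PST suffix surfaces as [-do] and [-to], depending on the final segment of the stem.
The PL suffix, which begins with [d], is invariant after every stem; so [d] is not altered by any rule here.
The PST suffix is therefore /-to/ underlyingly, with post-nasal voicing: voiceless stops become voiced after a nasal.
After 'bone', which ends in a nasal, the suffix surfaces as [-do], giving [duŋdo].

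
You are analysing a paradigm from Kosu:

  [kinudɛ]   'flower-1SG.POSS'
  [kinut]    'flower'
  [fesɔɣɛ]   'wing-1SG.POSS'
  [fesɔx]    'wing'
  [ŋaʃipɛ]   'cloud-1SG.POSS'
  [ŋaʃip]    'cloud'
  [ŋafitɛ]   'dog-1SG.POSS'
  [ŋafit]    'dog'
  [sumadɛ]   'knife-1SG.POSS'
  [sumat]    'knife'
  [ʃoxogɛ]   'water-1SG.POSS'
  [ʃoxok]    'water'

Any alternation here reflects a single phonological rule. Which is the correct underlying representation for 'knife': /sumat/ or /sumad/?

In [sumadɛ] and [sumat] the final segment of 'knife' alternates: [d] ~ [t].
If /t/ were underlying and a rule turned it into [d] before the 1SG.POSS suffix, 'dog' would also alternate; but it has [t] in both [ŋafitɛ] and [ŋafit].
The alternation reflects word-final obstruent devoicing: voiced obstruents become voiceless word-finally. /d/ is underlying.

/sumad/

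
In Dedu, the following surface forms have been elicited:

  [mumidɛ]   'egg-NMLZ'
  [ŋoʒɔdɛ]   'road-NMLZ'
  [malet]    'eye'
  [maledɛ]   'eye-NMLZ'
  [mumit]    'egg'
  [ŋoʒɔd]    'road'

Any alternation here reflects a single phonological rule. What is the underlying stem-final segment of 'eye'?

/t/

'eye' shows [t] ~ [d] at the end of the stem ([malet] vs [maledɛ]).
The stem 'road' ([ŋoʒɔd], [ŋoʒɔdɛ]) shows [d] unchanged in both environments, so [d] cannot be basic with [t] derived in isolation.
The underlying segment must be /t/; voiceless stops become voiced between vowels, yielding [d] there.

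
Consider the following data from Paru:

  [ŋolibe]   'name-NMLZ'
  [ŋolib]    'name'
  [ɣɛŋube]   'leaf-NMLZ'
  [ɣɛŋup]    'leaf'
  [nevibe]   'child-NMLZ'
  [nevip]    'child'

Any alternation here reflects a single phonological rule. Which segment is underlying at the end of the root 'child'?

'child' shows [b] ~ [p] at the end of the stem ([nevibe] vs [nevip]).
Compare 'name', with invariant [b] in [ŋolibe] and [ŋolib]: an analysis with underlying /b/ and a rule producing [p] in isolation would wrongly predict alternation here too.
The alternation reflects intervocalic voicing: voiceless stops become voiced between vowels. /p/ is underlying.

/p/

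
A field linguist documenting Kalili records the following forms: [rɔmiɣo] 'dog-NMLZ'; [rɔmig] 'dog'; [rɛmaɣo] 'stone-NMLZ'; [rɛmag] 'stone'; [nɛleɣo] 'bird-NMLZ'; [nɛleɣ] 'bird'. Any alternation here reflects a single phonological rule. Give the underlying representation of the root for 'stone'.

The stem for 'stone' ends in [ɣ] in [rɛmaɣo] but [g] in [rɛmag].
Compare 'bird', with invariant [ɣ] in [nɛleɣo] and [nɛleɣ]: an analysis with underlying /ɣ/ and a rule producing [g] in isolation would wrongly predict alternation here too.
So /g/ is underlying, and a rule of intervocalic spirantization — voiced stops become fricatives between vowels — gives [ɣ].
The underlying form of 'stone' is therefore /rɛmag/.

/rɛmag/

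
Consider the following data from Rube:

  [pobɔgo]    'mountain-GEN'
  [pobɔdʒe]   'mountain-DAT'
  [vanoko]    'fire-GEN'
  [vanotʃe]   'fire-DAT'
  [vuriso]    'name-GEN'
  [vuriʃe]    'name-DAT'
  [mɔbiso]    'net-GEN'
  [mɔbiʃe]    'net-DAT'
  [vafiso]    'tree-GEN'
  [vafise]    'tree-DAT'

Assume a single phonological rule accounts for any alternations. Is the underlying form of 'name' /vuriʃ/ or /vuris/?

/vuriʃ/

The root 'name' surfaces as [vuriso] and [vuriʃe], with a stem-final [s] ~ [ʃ] alternation.
The stem 'tree' ([vafiso], [vafise]) shows [s] unchanged in both environments, so [s] cannot be basic with [ʃ] derived before the DAT suffix.
The alternation reflects depalatalization: palato-alveolar /tʃ/, /dʒ/ and /ʃ/ become [k], [g] and [s] when no front vowel follows. /ʃ/ is underlying.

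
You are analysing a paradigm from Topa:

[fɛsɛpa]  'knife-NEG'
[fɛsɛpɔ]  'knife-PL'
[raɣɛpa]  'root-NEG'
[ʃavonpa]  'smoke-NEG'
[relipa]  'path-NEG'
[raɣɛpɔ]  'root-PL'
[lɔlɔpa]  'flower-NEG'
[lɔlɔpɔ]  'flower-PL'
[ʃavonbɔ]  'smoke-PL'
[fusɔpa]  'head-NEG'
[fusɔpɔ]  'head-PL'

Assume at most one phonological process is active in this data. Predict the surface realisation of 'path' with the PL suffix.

The PL morpheme has two allomorphs, [-bɔ] and [-pɔ].
The NEG suffix, which begins with [p], is invariant after every stem; so [p] is not altered by any rule here.
The PL suffix is therefore /-bɔ/ underlyingly, with post-vocalic devoicing: voiced stops become voiceless after a vowel.
After 'path', which ends in a vowel, the suffix surfaces as [-pɔ], giving [relipɔ].

[relipɔ]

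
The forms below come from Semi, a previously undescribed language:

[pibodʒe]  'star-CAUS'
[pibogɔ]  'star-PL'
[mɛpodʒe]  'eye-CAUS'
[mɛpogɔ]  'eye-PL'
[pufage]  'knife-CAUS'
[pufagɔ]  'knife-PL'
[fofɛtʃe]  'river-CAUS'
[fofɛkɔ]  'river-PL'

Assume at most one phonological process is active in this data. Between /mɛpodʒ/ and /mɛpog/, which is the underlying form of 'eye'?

The stem for 'eye' ends in [dʒ] in [mɛpodʒe] but [g] in [mɛpogɔ].
The stem 'knife' ([pufage], [pufagɔ]) shows [g] unchanged in both environments, so [g] cannot be basic with [dʒ] derived before the CAUS suffix.
So /dʒ/ is underlying, and a rule of depalatalization — palato-alveolar /tʃ/ and /dʒ/ become [k] and [g] when no front vowel follows — gives [g].

/mɛpodʒ/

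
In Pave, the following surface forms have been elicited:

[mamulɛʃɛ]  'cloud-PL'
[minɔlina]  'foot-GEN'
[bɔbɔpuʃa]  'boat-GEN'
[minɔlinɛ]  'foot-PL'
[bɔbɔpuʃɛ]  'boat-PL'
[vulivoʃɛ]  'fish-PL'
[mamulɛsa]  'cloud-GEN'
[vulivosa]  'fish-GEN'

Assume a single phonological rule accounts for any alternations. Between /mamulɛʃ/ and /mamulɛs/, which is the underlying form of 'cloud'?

/mamulɛs/

'cloud' shows [s] ~ [ʃ] at the end of the stem ([mamulɛsa] vs [mamulɛʃɛ]).
If /ʃ/ were underlying and a rule turned it into [s] before the GEN suffix, 'boat' would also alternate; but it has [ʃ] in both [bɔbɔpuʃa] and [bɔbɔpuʃɛ].
Therefore /s/ is basic and [ʃ] is derived by palatalization before a front vowel (/s/ becomes palato-alveolar [ʃ] before a front vowel).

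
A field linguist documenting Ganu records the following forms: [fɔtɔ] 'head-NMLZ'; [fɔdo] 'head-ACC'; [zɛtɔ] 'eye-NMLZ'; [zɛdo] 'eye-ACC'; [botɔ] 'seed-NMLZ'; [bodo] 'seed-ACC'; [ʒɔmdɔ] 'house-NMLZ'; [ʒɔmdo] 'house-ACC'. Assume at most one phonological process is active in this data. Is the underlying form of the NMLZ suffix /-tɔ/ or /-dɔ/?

/-tɔ/

The NMLZ morpheme has two allomorphs, [-dɔ] and [-tɔ].
By contrast the ACC suffix keeps its initial [d] throughout — that segment must be underlying.
The NMLZ suffix is therefore /-tɔ/ underlyingly, with post-nasal voicing: voiceless stops become voiced after a nasal.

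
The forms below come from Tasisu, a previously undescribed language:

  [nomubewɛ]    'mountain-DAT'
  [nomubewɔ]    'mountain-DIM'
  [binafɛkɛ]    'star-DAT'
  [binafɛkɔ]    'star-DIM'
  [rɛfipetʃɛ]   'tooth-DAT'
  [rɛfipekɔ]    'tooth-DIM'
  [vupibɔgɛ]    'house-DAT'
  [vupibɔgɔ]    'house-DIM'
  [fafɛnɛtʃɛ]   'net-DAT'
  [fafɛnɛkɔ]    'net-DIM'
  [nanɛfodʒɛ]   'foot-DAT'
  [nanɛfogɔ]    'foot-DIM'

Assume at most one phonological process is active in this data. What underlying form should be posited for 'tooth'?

The root 'tooth' surfaces as [rɛfipetʃɛ] and [rɛfipekɔ], with a stem-final [tʃ] ~ [k] alternation.
But 'star' keeps [k] in both environments ([binafɛkɛ], [binafɛkɔ]), so there is no rule changing /k/ to [tʃ] before the DAT suffix.
The alternation reflects depalatalization: palato-alveolar /tʃ/ and /dʒ/ become [k] and [g] when no front vowel follows. /tʃ/ is underlying.
The underlying form of 'tooth' is therefore /rɛfipetʃ/.

/rɛfipetʃ/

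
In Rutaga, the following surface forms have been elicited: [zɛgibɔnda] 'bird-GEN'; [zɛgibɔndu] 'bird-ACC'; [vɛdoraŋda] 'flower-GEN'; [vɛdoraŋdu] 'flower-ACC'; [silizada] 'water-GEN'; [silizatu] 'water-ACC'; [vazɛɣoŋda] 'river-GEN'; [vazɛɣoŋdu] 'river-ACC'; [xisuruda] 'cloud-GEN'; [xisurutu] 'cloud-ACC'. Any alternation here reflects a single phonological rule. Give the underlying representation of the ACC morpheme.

The ACC morpheme has two allomorphs, [-du] and [-tu].
By contrast the GEN suffix keeps its initial [d] throughout — that segment must be underlying.
So the underlying form is /-tu/, and voiceless stops become voiced after a nasal.

/-tu/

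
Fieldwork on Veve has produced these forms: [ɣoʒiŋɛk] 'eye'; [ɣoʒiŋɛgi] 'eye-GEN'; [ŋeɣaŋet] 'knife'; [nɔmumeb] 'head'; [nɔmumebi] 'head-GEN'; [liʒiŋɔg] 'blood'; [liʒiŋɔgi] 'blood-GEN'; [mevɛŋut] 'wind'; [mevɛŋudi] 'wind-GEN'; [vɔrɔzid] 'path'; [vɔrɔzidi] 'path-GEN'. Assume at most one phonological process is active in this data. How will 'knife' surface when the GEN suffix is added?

In [mevɛŋut] and [mevɛŋudi] the final segment of 'wind' alternates: [t] ~ [d].
But 'path' keeps [d] in both environments ([vɔrɔzid], [vɔrɔzidi]), so there is no rule changing /d/ to [t] in isolation.
The alternation reflects intervocalic voicing: voiceless stops become voiced between vowels. /t/ is underlying.
From [ŋeɣaŋet] the stem 'knife' is /ŋeɣaŋet/; between vowels this yields [ŋeɣaŋedi].

[ŋeɣaŋedi]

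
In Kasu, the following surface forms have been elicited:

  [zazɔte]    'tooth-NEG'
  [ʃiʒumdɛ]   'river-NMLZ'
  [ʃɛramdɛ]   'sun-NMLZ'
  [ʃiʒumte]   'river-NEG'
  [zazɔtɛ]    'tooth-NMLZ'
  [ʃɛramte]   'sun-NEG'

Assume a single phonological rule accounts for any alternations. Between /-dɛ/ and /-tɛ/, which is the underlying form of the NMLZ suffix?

The NMLZ suffix surfaces as [-dɛ] and [-tɛ], depending on the final segment of the stem.
The NEG suffix, which begins with [t], is invariant after every stem; so [t] is not altered by any rule here.
The NMLZ suffix is therefore /-dɛ/ underlyingly, with post-vocalic devoicing: voiced stops become voiceless after a vowel.

/-dɛ/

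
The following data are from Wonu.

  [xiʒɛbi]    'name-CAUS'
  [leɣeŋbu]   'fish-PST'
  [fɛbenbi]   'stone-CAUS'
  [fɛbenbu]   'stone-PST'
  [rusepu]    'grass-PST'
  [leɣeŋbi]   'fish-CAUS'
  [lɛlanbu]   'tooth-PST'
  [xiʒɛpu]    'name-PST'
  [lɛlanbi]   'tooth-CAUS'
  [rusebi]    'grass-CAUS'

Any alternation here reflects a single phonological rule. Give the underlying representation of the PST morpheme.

The PST morpheme has two allomorphs, [-bu] and [-pu].
By contrast the CAUS suffix keeps its initial [b] throughout — that segment must be underlying.
So the underlying form is /-pu/, and voiceless stops become voiced after a nasal.

/-pu/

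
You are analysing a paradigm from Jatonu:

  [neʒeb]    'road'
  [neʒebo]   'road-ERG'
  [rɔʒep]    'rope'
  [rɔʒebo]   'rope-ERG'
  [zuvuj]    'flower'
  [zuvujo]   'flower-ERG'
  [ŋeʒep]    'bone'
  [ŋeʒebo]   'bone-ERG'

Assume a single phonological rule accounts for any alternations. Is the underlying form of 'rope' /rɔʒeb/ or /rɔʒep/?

The stem for 'rope' ends in [p] in [rɔʒep] but [b] in [rɔʒebo].
But 'road' keeps [b] in both environments ([neʒeb], [neʒebo]), so there is no rule changing /b/ to [p] in isolation.
Therefore /p/ is basic and [b] is derived by intervocalic voicing (voiceless stops become voiced between vowels).

/rɔʒep/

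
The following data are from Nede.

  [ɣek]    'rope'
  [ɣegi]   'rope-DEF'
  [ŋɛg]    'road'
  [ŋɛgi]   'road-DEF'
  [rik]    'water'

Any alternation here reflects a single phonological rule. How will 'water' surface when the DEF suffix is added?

In [ɣek] and [ɣegi] the final segment of 'rope' alternates: [k] ~ [g].
If /g/ were underlying and a rule turned it into [k] in isolation, 'road' would also alternate; but it has [g] in both [ŋɛg] and [ŋɛgi].
Therefore /k/ is basic and [g] is derived by intervocalic voicing (voiceless stops become voiced between vowels).
The one attested form of 'water', [rik], shows underlying /rik/. Applying the same rule between vowels gives [rigi].

[rigi]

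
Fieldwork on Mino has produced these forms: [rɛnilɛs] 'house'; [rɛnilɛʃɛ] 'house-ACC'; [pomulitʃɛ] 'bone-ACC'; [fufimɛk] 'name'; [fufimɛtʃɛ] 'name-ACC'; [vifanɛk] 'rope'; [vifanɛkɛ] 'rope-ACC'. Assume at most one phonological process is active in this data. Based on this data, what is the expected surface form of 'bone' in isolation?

[pomulik]

The stem for 'name' ends in [k] in [fufimɛk] but [tʃ] in [fufimɛtʃɛ].
But 'rope' keeps [k] in both environments ([vifanɛk], [vifanɛkɛ]), so there is no rule changing /k/ to [tʃ] before the ACC suffix.
So /tʃ/ is underlying, and a rule of depalatalization — palato-alveolar /tʃ/ and /ʃ/ become [k] and [s] when no front vowel follows — gives [k].
From [pomulitʃɛ] the stem 'bone' is /pomulitʃ/; when no front vowel follows this yields [pomulik].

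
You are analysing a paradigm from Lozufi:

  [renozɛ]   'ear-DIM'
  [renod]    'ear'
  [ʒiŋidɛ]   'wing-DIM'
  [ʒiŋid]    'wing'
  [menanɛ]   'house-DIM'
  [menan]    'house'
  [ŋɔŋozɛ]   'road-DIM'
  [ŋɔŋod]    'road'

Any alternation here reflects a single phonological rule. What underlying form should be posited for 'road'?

/ŋɔŋoz/

'road' shows [z] ~ [d] at the end of the stem ([ŋɔŋozɛ] vs [ŋɔŋod]).
The stem 'wing' ([ʒiŋidɛ], [ʒiŋid]) shows [d] unchanged in both environments, so [d] cannot be basic with [z] derived before the DIM suffix.
So /z/ is underlying, and a rule of word-final hardening — voiced fricatives become stops word-finally — gives [d].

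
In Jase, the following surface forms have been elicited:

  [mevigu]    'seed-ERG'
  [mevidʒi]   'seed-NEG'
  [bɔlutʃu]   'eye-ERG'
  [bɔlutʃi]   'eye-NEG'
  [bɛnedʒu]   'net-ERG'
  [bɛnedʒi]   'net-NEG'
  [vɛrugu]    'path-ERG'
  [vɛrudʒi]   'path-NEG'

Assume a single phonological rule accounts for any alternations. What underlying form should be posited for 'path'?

/vɛrug/

'path' shows [g] ~ [dʒ] at the end of the stem ([vɛrugu] vs [vɛrudʒi]).
The stem 'net' ([bɛnedʒu], [bɛnedʒi]) shows [dʒ] unchanged in both environments, so [dʒ] cannot be basic with [g] derived before the ERG suffix.
The underlying segment must be /g/; /g/ becomes palato-alveolar [dʒ] before a front vowel, yielding [dʒ] there.
So 'path' = /vɛrug/.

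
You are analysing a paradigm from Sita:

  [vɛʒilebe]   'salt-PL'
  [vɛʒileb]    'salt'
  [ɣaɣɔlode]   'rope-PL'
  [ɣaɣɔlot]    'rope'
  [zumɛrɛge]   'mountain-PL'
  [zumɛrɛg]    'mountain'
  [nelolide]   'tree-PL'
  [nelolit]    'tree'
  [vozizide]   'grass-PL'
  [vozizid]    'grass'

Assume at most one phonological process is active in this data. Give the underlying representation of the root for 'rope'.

/ɣaɣɔlot/

The stem for 'rope' ends in [d] in [ɣaɣɔlode] but [t] in [ɣaɣɔlot].
Compare 'grass', with invariant [d] in [vozizide] and [vozizid]: an analysis with underlying /d/ and a rule producing [t] in isolation would wrongly predict alternation here too.
The alternation reflects intervocalic voicing: voiceless stops become voiced between vowels. /t/ is underlying.
The underlying form of 'rope' is therefore /ɣaɣɔlot/.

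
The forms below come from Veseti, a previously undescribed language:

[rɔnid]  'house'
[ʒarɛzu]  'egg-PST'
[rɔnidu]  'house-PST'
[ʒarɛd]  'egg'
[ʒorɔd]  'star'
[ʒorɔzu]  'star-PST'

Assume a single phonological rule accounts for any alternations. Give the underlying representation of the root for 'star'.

/ʒorɔz/

'star' shows [d] ~ [z] at the end of the stem ([ʒorɔd] vs [ʒorɔzu]).
Compare 'house', with invariant [d] in [rɔnid] and [rɔnidu]: an analysis with underlying /d/ and a rule producing [z] before the PST suffix would wrongly predict alternation here too.
The alternation reflects word-final hardening: voiced fricatives become stops word-finally. /z/ is underlying.
The underlying form of 'star' is therefore /ʒorɔz/.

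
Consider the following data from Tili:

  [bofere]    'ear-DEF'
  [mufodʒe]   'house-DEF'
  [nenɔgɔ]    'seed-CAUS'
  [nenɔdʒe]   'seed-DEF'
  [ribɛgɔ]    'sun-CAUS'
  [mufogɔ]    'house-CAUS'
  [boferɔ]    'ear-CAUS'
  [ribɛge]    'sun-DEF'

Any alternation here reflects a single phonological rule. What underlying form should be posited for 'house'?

/mufodʒ/

The root 'house' surfaces as [mufogɔ] and [mufodʒe], with a stem-final [g] ~ [dʒ] alternation.
The stem 'sun' ([ribɛgɔ], [ribɛge]) shows [g] unchanged in both environments, so [g] cannot be basic with [dʒ] derived before the DEF suffix.
The alternation reflects depalatalization: palato-alveolar /dʒ/ becomes [g] when no front vowel follows. /dʒ/ is underlying.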